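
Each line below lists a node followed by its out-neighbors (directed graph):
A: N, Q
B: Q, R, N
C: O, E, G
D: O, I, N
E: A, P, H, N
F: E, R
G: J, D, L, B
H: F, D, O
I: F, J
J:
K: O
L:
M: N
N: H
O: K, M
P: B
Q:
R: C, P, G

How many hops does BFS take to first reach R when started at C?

3

Level 0: C
Level 1: E, G, O
Level 2: A, B, D, H, J, K, L, M, N, P
Level 3: F, I, Q, R
R first appears at level 3.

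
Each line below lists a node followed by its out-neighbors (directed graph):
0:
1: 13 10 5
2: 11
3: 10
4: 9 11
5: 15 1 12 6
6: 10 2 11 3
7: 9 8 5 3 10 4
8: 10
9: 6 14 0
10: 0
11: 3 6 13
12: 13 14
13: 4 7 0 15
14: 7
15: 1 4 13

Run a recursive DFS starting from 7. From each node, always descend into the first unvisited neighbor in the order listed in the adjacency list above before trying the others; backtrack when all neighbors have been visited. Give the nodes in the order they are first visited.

Visit 7
7 → 9
9 → 6
6 → 10
10 → 0
6 → 2
2 → 11
11 → 3
11 → 13
13 → 4
13 → 15
15 → 1
1 → 5
5 → 12
12 → 14
7 → 8

7, 9, 6, 10, 0, 2, 11, 3, 13, 4, 15, 1, 5, 12, 14, 8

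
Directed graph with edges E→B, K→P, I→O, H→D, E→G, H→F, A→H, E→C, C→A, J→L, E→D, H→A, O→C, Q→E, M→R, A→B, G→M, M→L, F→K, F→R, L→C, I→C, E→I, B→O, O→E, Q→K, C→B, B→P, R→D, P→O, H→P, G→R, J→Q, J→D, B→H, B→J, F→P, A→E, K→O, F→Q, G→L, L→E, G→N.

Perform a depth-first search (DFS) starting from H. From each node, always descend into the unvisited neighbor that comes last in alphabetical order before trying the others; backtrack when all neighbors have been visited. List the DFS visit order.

Visit H
H → P
P → O
O → E
E → I
I → C
C → B
B → J
J → Q
Q → K
J → L
J → D
C → A
E → G
G → R
G → N
G → M
H → F

H, P, O, E, I, C, B, J, Q, K, L, D, A, G, R, N, M, F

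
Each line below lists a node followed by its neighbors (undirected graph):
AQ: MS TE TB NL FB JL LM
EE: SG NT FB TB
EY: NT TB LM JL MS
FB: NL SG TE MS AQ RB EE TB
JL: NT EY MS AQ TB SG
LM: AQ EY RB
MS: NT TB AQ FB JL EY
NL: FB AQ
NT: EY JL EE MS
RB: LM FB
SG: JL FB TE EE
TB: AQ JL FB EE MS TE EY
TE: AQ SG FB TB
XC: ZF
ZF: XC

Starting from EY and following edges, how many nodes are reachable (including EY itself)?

13

BFS from EY visits: EY, TB, NT, MS, LM, JL, TE, FB, EE, AQ, RB, SG, NL
Reachable nodes: 13 of 15 total.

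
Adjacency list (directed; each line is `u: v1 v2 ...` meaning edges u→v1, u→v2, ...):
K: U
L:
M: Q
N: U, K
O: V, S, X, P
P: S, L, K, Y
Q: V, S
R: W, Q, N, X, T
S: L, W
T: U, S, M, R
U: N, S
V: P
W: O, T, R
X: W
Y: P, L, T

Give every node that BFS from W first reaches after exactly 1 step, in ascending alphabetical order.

O, R, T

Level 0: W
Level 1: O, R, T
Level 2: M, N, P, Q, S, U, V, X
Level 3: K, L, Y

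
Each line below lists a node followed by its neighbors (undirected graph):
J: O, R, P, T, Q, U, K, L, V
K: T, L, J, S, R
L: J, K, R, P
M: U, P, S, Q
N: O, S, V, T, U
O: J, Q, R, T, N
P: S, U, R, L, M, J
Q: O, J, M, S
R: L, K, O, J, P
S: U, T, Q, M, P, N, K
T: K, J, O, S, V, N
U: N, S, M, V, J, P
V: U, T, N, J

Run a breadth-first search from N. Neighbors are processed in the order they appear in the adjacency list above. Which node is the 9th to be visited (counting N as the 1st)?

Visit N; enqueue O, S, V, T, U → queue [O, S, V, T, U]
Visit O; enqueue J, Q, R → queue [S, V, T, U, J, Q, R]
Visit S; enqueue M, P, K → queue [V, T, U, J, Q, R, M, P, K]
Visit V → queue [T, U, J, Q, R, M, P, K]
Visit T → queue [U, J, Q, R, M, P, K]
Visit U → queue [J, Q, R, M, P, K]
Visit J; enqueue L → queue [Q, R, M, P, K, L]
Visit Q → queue [R, M, P, K, L]
Visit R → queue [M, P, K, L]
Visit M → queue [P, K, L]
Visit P → queue [K, L]
Visit K → queue [L]
Visit L → queue []

Visit order: N, O, S, V, T, U, J, Q, R, M, P, K, L

R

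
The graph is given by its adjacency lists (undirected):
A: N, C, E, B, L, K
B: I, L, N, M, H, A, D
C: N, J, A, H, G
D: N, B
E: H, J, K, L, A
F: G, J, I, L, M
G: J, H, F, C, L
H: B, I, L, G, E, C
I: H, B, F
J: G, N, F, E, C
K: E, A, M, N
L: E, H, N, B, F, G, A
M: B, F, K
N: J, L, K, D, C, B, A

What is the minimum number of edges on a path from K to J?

2

Level 0: K
Level 1: A, E, M, N
Level 2: B, C, D, F, H, J, L
Level 3: G, I
J first appears at level 2.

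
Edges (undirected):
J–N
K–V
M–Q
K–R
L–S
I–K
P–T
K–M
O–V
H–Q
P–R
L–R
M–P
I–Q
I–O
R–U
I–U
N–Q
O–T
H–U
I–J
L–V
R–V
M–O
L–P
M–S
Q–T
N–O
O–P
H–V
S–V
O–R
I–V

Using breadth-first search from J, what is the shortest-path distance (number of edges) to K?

2

Level 0: J
Level 1: I, N
Level 2: K, O, Q, U, V
Level 3: H, L, M, P, R, S, T
K first appears at level 2.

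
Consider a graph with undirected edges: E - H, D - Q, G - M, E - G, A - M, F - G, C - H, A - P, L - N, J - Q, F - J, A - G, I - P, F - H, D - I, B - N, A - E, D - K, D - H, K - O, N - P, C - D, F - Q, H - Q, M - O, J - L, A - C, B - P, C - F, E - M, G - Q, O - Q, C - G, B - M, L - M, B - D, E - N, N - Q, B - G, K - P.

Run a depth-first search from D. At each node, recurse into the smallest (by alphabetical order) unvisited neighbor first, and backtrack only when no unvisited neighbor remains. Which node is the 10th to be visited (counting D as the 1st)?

L

Visit D
D → B
B → G
G → A
A → C
C → F
F → H
H → E
E → M
M → L
L → J
J → Q
Q → N
N → P
P → I
P → K
K → O

Visit order: D, B, G, A, C, F, H, E, M, L, J, Q, N, P, I, K, O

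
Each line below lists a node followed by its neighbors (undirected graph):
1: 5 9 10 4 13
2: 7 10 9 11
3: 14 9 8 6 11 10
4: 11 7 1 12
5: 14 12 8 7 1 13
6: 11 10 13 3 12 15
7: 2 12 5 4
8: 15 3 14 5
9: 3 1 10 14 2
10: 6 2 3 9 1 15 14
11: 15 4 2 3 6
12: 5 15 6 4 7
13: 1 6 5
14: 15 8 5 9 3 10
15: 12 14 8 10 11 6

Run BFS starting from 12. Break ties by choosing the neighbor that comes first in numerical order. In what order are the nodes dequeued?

Visit 12; enqueue 4, 5, 6, 7, 15 → queue [4, 5, 6, 7, 15]
Visit 4; enqueue 1, 11 → queue [5, 6, 7, 15, 1, 11]
Visit 5; enqueue 8, 13, 14 → queue [6, 7, 15, 1, 11, 8, 13, 14]
Visit 6; enqueue 3, 10 → queue [7, 15, 1, 11, 8, 13, 14, 3, 10]
Visit 7; enqueue 2 → queue [15, 1, 11, 8, 13, 14, 3, 10, 2]
Visit 15 → queue [1, 11, 8, 13, 14, 3, 10, 2]
Visit 1; enqueue 9 → queue [11, 8, 13, 14, 3, 10, 2, 9]
Visit 11 → queue [8, 13, 14, 3, 10, 2, 9]
Visit 8 → queue [13, 14, 3, 10, 2, 9]
Visit 13 → queue [14, 3, 10, 2, 9]
Visit 14 → queue [3, 10, 2, 9]
Visit 3 → queue [10, 2, 9]
Visit 10 → queue [2, 9]
Visit 2 → queue [9]
Visit 9 → queue []

12, 4, 5, 6, 7, 15, 1, 11, 8, 13, 14, 3, 10, 2, 9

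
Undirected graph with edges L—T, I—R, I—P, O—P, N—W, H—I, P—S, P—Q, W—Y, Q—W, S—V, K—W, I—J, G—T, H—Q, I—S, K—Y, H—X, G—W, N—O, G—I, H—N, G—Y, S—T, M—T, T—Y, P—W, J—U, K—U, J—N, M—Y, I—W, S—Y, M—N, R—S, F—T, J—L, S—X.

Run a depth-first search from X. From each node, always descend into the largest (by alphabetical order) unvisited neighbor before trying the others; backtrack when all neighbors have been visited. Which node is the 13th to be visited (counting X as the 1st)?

U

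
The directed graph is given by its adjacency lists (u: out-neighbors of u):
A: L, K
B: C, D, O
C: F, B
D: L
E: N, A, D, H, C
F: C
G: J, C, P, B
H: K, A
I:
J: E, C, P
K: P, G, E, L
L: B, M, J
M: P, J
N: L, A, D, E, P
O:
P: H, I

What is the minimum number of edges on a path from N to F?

3

Level 0: N
Level 1: A, D, E, L, P
Level 2: B, C, H, I, J, K, M
Level 3: F, G, O
F first appears at level 3.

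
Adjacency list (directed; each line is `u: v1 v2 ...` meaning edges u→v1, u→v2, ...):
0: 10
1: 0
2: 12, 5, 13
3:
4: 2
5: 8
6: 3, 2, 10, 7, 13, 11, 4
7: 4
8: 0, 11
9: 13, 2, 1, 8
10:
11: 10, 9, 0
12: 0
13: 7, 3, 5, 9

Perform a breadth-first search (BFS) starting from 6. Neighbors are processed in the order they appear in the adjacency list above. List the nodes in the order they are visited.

Visit 6; enqueue 3, 2, 10, 7, 13, 11, 4 → queue [3, 2, 10, 7, 13, 11, 4]
Visit 3 → queue [2, 10, 7, 13, 11, 4]
Visit 2; enqueue 12, 5 → queue [10, 7, 13, 11, 4, 12, 5]
Visit 10 → queue [7, 13, 11, 4, 12, 5]
Visit 7 → queue [13, 11, 4, 12, 5]
Visit 13; enqueue 9 → queue [11, 4, 12, 5, 9]
Visit 11; enqueue 0 → queue [4, 12, 5, 9, 0]
Visit 4 → queue [12, 5, 9, 0]
Visit 12 → queue [5, 9, 0]
Visit 5; enqueue 8 → queue [9, 0, 8]
Visit 9; enqueue 1 → queue [0, 8, 1]
Visit 0 → queue [8, 1]
Visit 8 → queue [1]
Visit 1 → queue []

6 3 2 10 7 13 11 4 12 5 9 0 8 1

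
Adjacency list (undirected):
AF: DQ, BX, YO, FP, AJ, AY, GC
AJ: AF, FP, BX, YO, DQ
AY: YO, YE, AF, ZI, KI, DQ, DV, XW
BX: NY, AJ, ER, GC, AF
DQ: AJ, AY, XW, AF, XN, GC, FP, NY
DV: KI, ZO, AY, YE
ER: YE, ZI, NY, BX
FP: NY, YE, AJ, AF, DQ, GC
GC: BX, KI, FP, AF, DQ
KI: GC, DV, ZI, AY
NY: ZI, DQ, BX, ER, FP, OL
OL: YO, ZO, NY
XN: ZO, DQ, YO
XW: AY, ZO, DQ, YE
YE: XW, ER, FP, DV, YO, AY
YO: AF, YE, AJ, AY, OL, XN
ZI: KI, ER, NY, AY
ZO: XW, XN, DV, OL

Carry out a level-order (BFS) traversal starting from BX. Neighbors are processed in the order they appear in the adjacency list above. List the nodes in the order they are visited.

BX NY AJ ER GC AF ZI DQ FP OL YO YE KI AY XW XN ZO DV

Visit BX; enqueue NY, AJ, ER, GC, AF → queue [NY, AJ, ER, GC, AF]
Visit NY; enqueue ZI, DQ, FP, OL → queue [AJ, ER, GC, AF, ZI, DQ, FP, OL]
Visit AJ; enqueue YO → queue [ER, GC, AF, ZI, DQ, FP, OL, YO]
Visit ER; enqueue YE → queue [GC, AF, ZI, DQ, FP, OL, YO, YE]
Visit GC; enqueue KI → queue [AF, ZI, DQ, FP, OL, YO, YE, KI]
Visit AF; enqueue AY → queue [ZI, DQ, FP, OL, YO, YE, KI, AY]
Visit ZI → queue [DQ, FP, OL, YO, YE, KI, AY]
Visit DQ; enqueue XW, XN → queue [FP, OL, YO, YE, KI, AY, XW, XN]
Visit FP → queue [OL, YO, YE, KI, AY, XW, XN]
Visit OL; enqueue ZO → queue [YO, YE, KI, AY, XW, XN, ZO]
Visit YO → queue [YE, KI, AY, XW, XN, ZO]
Visit YE; enqueue DV → queue [KI, AY, XW, XN, ZO, DV]
Visit KI → queue [AY, XW, XN, ZO, DV]
Visit AY → queue [XW, XN, ZO, DV]
Visit XW → queue [XN, ZO, DV]
Visit XN → queue [ZO, DV]
Visit ZO → queue [DV]
Visit DV → queue []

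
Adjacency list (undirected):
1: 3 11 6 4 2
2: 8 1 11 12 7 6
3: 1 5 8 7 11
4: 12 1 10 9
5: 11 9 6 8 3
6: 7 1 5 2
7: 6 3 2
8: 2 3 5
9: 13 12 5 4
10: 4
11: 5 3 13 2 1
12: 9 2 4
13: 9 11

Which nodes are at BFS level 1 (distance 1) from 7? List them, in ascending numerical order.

Level 0: 7
Level 1: 2, 3, 6
Level 2: 1, 5, 8, 11, 12
Level 3: 4, 9, 13
Level 4: 10

2, 3, 6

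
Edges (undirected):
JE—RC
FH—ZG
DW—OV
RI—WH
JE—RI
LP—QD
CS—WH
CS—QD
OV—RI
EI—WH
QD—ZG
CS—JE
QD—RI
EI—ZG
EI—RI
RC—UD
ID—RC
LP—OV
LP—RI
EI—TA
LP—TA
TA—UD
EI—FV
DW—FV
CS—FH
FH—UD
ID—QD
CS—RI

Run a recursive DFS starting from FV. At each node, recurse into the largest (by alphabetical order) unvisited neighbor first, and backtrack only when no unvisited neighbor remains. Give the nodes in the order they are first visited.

FV -> EI -> ZG -> QD -> RI -> WH -> CS -> JE -> RC -> UD -> TA -> LP -> OV -> DW -> FH -> ID

Visit FV
FV → EI
EI → ZG
ZG → QD
QD → RI
RI → WH
WH → CS
CS → JE
JE → RC
RC → UD
UD → TA
TA → LP
LP → OV
OV → DW
UD → FH
RC → ID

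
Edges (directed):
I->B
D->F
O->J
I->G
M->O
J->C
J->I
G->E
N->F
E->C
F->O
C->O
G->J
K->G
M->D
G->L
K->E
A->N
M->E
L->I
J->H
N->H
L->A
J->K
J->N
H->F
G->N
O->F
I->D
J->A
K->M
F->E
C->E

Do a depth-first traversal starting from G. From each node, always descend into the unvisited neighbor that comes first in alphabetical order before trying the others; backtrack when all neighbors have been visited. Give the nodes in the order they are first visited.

Visit G
G → E
E → C
C → O
O → F
O → J
J → A
A → N
N → H
J → I
I → B
I → D
J → K
K → M
G → L

G E C O F J A N H I B D K M L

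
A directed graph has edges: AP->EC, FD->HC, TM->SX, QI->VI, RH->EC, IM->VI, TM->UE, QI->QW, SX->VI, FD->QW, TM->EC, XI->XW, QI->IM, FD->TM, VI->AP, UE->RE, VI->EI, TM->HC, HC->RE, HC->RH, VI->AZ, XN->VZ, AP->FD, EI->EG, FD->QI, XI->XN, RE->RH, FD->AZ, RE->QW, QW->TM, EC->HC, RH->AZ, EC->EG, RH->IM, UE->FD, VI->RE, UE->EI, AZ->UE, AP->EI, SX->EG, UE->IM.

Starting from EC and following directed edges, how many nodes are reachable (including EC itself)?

BFS from EC visits: EC, EG, HC, RE, RH, QW, AZ, IM, TM, UE, VI, SX, EI, FD, AP, QI
Reachable nodes: 16 of 20 total.

16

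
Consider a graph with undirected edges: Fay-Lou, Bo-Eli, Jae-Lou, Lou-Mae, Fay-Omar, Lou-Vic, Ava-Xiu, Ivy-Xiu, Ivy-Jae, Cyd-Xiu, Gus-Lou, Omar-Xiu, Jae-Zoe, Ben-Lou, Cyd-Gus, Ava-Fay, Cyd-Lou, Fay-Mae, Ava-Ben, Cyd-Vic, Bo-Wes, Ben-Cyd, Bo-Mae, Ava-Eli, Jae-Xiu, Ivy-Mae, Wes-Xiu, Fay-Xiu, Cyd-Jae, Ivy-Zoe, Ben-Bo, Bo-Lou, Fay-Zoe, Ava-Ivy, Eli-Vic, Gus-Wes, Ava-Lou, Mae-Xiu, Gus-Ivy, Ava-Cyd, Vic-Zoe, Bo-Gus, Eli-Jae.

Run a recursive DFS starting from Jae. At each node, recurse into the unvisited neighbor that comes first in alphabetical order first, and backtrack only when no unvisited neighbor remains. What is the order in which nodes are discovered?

Visit Jae
Jae → Cyd
Cyd → Ava
Ava → Ben
Ben → Bo
Bo → Eli
Eli → Vic
Vic → Lou
Lou → Fay
Fay → Mae
Mae → Ivy
Ivy → Gus
Gus → Wes
Wes → Xiu
Xiu → Omar
Ivy → Zoe

Jae, Cyd, Ava, Ben, Bo, Eli, Vic, Lou, Fay, Mae, Ivy, Gus, Wes, Xiu, Omar, Zoe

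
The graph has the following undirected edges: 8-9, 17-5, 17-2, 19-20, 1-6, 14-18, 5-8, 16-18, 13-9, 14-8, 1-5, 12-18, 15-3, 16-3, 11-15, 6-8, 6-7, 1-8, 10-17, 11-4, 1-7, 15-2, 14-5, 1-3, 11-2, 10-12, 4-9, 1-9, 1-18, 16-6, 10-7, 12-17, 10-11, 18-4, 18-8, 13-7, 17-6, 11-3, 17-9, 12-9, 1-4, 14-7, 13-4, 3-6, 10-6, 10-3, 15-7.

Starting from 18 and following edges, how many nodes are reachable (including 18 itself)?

18

BFS from 18 visits: 18, 1, 4, 8, 12, 14, 16, 3, 5, 6, 7, 9, 11, 13, 10, 17, 15, 2
Reachable nodes: 18 of 20 total.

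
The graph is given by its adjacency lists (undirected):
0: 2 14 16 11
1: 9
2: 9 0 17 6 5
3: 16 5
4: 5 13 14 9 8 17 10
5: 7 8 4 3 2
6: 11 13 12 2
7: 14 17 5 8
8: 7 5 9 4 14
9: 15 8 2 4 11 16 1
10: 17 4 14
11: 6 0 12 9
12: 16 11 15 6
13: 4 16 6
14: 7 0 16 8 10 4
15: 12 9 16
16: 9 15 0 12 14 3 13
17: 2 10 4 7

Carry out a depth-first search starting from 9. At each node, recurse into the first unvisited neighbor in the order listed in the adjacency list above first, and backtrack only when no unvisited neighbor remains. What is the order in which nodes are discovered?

Visit 9
9 → 15
15 → 12
12 → 16
16 → 0
0 → 2
2 → 17
17 → 10
10 → 4
4 → 5
5 → 7
7 → 14
14 → 8
5 → 3
4 → 13
13 → 6
6 → 11
9 → 1

9 -> 15 -> 12 -> 16 -> 0 -> 2 -> 17 -> 10 -> 4 -> 5 -> 7 -> 14 -> 8 -> 3 -> 13 -> 6 -> 11 -> 1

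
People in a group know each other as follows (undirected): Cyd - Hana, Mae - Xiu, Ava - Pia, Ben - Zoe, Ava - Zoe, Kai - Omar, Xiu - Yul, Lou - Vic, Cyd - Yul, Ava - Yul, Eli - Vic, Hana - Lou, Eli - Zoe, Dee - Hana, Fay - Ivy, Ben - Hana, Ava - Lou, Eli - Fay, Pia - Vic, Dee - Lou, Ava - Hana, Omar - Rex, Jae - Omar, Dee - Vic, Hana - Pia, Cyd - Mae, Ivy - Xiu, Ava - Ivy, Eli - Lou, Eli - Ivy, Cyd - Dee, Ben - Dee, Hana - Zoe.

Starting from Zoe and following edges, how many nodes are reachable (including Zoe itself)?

15

BFS from Zoe visits: Zoe, Hana, Eli, Ben, Ava, Pia, Lou, Dee, Cyd, Vic, Ivy, Fay, Yul, Mae, Xiu
Reachable nodes: 15 of 19 total.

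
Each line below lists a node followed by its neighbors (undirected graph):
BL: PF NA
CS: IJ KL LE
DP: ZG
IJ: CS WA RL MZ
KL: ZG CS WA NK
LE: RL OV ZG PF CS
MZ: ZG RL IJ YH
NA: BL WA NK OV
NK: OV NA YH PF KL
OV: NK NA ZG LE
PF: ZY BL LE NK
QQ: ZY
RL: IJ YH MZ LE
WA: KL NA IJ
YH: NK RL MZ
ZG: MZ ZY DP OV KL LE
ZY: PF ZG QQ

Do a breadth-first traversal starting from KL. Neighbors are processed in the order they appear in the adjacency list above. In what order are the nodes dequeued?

KL, ZG, CS, WA, NK, MZ, ZY, DP, OV, LE, IJ, NA, YH, PF, RL, QQ, BL

Visit KL; enqueue ZG, CS, WA, NK → queue [ZG, CS, WA, NK]
Visit ZG; enqueue MZ, ZY, DP, OV, LE → queue [CS, WA, NK, MZ, ZY, DP, OV, LE]
Visit CS; enqueue IJ → queue [WA, NK, MZ, ZY, DP, OV, LE, IJ]
Visit WA; enqueue NA → queue [NK, MZ, ZY, DP, OV, LE, IJ, NA]
Visit NK; enqueue YH, PF → queue [MZ, ZY, DP, OV, LE, IJ, NA, YH, PF]
Visit MZ; enqueue RL → queue [ZY, DP, OV, LE, IJ, NA, YH, PF, RL]
Visit ZY; enqueue QQ → queue [DP, OV, LE, IJ, NA, YH, PF, RL, QQ]
Visit DP → queue [OV, LE, IJ, NA, YH, PF, RL, QQ]
Visit OV → queue [LE, IJ, NA, YH, PF, RL, QQ]
Visit LE → queue [IJ, NA, YH, PF, RL, QQ]
Visit IJ → queue [NA, YH, PF, RL, QQ]
Visit NA; enqueue BL → queue [YH, PF, RL, QQ, BL]
Visit YH → queue [PF, RL, QQ, BL]
Visit PF → queue [RL, QQ, BL]
Visit RL → queue [QQ, BL]
Visit QQ → queue [BL]
Visit BL → queue []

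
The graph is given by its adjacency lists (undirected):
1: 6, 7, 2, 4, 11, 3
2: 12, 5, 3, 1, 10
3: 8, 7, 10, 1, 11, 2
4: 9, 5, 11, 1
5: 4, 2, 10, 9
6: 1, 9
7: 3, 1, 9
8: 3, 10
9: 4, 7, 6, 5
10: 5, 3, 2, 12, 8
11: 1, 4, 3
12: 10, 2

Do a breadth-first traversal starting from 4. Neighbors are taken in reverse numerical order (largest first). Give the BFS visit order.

4 11 9 5 1 3 7 6 10 2 8 12

Visit 4; enqueue 11, 9, 5, 1 → queue [11, 9, 5, 1]
Visit 11; enqueue 3 → queue [9, 5, 1, 3]
Visit 9; enqueue 7, 6 → queue [5, 1, 3, 7, 6]
Visit 5; enqueue 10, 2 → queue [1, 3, 7, 6, 10, 2]
Visit 1 → queue [3, 7, 6, 10, 2]
Visit 3; enqueue 8 → queue [7, 6, 10, 2, 8]
Visit 7 → queue [6, 10, 2, 8]
Visit 6 → queue [10, 2, 8]
Visit 10; enqueue 12 → queue [2, 8, 12]
Visit 2 → queue [8, 12]
Visit 8 → queue [12]
Visit 12 → queue []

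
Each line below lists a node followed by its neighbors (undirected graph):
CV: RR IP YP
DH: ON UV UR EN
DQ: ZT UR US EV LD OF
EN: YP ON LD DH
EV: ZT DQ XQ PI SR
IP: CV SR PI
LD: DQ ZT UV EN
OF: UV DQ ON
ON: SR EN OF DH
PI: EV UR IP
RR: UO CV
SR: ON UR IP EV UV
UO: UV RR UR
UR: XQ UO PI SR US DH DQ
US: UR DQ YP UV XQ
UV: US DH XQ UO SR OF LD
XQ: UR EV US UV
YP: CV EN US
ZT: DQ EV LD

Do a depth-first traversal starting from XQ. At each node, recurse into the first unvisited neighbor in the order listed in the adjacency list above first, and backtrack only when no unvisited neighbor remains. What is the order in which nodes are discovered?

XQ, UR, UO, UV, US, DQ, ZT, EV, PI, IP, CV, RR, YP, EN, ON, SR, OF, DH, LD

Visit XQ
XQ → UR
UR → UO
UO → UV
UV → US
US → DQ
DQ → ZT
ZT → EV
EV → PI
PI → IP
IP → CV
CV → RR
CV → YP
YP → EN
EN → ON
ON → SR
ON → OF
ON → DH
EN → LD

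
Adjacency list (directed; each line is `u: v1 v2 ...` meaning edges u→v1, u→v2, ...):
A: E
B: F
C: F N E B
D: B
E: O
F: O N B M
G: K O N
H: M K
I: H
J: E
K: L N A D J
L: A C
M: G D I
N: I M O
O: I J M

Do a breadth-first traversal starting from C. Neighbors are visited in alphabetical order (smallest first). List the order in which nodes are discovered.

C, B, E, F, N, O, M, I, J, D, G, H, K, A, L

Visit C; enqueue B, E, F, N → queue [B, E, F, N]
Visit B → queue [E, F, N]
Visit E; enqueue O → queue [F, N, O]
Visit F; enqueue M → queue [N, O, M]
Visit N; enqueue I → queue [O, M, I]
Visit O; enqueue J → queue [M, I, J]
Visit M; enqueue D, G → queue [I, J, D, G]
Visit I; enqueue H → queue [J, D, G, H]
Visit J → queue [D, G, H]
Visit D → queue [G, H]
Visit G; enqueue K → queue [H, K]
Visit H → queue [K]
Visit K; enqueue A, L → queue [A, L]
Visit A → queue [L]
Visit L → queue []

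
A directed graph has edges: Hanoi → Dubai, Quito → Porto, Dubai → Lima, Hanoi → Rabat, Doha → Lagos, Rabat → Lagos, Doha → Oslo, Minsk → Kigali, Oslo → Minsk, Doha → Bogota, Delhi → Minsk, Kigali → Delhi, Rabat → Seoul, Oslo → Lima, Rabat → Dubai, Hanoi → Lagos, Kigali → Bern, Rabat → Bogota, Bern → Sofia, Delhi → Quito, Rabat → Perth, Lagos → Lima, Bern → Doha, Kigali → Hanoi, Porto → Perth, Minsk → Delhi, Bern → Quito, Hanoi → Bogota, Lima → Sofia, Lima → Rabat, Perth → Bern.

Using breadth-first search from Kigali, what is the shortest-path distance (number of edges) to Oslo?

Level 0: Kigali
Level 1: Bern, Delhi, Hanoi
Level 2: Bogota, Doha, Dubai, Lagos, Minsk, Quito, Rabat, Sofia
Level 3: Lima, Oslo, Perth, Porto, Seoul
Oslo first appears at level 3.

3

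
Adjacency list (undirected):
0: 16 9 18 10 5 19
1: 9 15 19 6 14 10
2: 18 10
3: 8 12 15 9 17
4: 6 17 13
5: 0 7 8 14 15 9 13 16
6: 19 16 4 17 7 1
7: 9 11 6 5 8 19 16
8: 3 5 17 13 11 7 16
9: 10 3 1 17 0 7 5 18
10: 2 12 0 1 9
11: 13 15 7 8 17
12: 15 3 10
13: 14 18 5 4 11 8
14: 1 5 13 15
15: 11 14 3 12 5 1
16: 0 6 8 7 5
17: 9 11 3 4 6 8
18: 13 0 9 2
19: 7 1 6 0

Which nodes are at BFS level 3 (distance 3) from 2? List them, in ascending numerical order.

Level 0: 2
Level 1: 10, 18
Level 2: 0, 1, 9, 12, 13
Level 3: 3, 4, 5, 6, 7, 8, 11, 14, 15, 16, 17, 19

3, 4, 5, 6, 7, 8, 11, 14, 15, 16, 17, 19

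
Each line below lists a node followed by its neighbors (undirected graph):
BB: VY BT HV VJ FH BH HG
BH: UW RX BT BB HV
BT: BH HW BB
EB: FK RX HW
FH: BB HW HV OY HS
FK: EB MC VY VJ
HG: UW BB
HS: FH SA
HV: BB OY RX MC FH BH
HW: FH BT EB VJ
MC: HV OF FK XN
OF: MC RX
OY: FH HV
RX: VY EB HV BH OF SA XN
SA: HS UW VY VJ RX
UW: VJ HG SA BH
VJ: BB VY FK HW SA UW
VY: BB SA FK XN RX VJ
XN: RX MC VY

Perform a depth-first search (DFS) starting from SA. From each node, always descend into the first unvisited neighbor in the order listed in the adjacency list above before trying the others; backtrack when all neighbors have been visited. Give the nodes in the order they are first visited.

Visit SA
SA → HS
HS → FH
FH → BB
BB → VY
VY → FK
FK → EB
EB → RX
RX → HV
HV → OY
HV → MC
MC → OF
MC → XN
HV → BH
BH → UW
UW → VJ
VJ → HW
HW → BT
UW → HG

SA → HS → FH → BB → VY → FK → EB → RX → HV → OY → MC → OF → XN → BH → UW → VJ → HW → BT → HG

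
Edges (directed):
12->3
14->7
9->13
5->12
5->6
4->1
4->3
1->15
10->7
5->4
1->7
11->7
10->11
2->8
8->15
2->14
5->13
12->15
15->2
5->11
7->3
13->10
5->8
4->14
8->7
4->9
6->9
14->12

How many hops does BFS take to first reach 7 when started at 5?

Level 0: 5
Level 1: 4, 6, 8, 11, 12, 13
Level 2: 1, 3, 7, 9, 10, 14, 15
Level 3: 2
7 first appears at level 2.

2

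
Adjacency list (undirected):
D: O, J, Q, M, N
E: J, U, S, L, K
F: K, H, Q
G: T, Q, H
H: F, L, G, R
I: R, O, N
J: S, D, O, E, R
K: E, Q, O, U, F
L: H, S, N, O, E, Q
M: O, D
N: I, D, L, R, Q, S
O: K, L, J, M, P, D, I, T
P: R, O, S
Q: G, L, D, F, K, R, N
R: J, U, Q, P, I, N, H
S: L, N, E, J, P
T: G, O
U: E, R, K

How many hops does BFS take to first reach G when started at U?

Level 0: U
Level 1: E, K, R
Level 2: F, H, I, J, L, N, O, P, Q, S
Level 3: D, G, M, T
G first appears at level 3.

3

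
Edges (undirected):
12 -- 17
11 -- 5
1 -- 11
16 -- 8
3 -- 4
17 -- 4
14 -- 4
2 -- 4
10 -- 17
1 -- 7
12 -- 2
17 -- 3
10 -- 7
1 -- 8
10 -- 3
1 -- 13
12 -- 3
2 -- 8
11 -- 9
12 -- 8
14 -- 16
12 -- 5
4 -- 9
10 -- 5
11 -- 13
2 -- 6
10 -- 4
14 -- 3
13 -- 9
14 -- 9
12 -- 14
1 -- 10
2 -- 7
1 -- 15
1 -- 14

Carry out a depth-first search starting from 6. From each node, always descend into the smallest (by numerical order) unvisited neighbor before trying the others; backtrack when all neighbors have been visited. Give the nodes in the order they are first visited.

6 2 4 3 10 1 7 8 12 5 11 9 13 14 16 17 15

Visit 6
6 → 2
2 → 4
4 → 3
3 → 10
10 → 1
1 → 7
1 → 8
8 → 12
12 → 5
5 → 11
11 → 9
9 → 13
9 → 14
14 → 16
12 → 17
1 → 15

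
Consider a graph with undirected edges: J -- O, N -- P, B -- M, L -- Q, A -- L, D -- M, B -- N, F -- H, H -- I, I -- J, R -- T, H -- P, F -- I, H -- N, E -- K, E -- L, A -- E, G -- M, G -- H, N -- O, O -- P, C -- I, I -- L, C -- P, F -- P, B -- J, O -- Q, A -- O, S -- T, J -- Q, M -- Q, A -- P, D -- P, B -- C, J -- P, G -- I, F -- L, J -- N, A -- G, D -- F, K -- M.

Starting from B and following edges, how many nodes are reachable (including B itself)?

17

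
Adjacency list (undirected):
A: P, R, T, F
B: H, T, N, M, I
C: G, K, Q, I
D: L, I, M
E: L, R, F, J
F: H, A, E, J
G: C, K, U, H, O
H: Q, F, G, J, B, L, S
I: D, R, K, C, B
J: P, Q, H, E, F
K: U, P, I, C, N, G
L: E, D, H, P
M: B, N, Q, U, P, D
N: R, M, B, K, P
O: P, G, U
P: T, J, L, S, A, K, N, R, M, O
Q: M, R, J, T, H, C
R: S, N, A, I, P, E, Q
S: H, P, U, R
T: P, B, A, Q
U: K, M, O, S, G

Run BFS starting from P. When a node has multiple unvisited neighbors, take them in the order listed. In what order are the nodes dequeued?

Visit P; enqueue T, J, L, S, A, K, N, R, M, O → queue [T, J, L, S, A, K, N, R, M, O]
Visit T; enqueue B, Q → queue [J, L, S, A, K, N, R, M, O, B, Q]
Visit J; enqueue H, E, F → queue [L, S, A, K, N, R, M, O, B, Q, H, E, F]
Visit L; enqueue D → queue [S, A, K, N, R, M, O, B, Q, H, E, F, D]
Visit S; enqueue U → queue [A, K, N, R, M, O, B, Q, H, E, F, D, U]
Visit A → queue [K, N, R, M, O, B, Q, H, E, F, D, U]
Visit K; enqueue I, C, G → queue [N, R, M, O, B, Q, H, E, F, D, U, I, C, G]
Visit N → queue [R, M, O, B, Q, H, E, F, D, U, I, C, G]
Visit R → queue [M, O, B, Q, H, E, F, D, U, I, C, G]
Visit M → queue [O, B, Q, H, E, F, D, U, I, C, G]
Visit O → queue [B, Q, H, E, F, D, U, I, C, G]
Visit B → queue [Q, H, E, F, D, U, I, C, G]
Visit Q → queue [H, E, F, D, U, I, C, G]
Visit H → queue [E, F, D, U, I, C, G]
Visit E → queue [F, D, U, I, C, G]
Visit F → queue [D, U, I, C, G]
Visit D → queue [U, I, C, G]
Visit U → queue [I, C, G]
Visit I → queue [C, G]
Visit C → queue [G]
Visit G → queue []

P T J L S A K N R M O B Q H E F D U I C G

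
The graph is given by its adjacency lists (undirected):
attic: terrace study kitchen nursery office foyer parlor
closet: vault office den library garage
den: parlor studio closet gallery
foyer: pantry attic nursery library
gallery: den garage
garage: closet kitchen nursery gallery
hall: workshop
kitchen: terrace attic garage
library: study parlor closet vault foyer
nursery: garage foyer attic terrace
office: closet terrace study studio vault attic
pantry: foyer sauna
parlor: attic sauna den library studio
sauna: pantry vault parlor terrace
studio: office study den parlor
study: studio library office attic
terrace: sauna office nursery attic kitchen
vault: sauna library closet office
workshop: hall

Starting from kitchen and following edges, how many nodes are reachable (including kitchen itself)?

17

BFS from kitchen visits: kitchen, terrace, attic, garage, sauna, office, nursery, study, foyer, parlor, closet, gallery, pantry, vault, studio, library, den
Reachable nodes: 17 of 19 total.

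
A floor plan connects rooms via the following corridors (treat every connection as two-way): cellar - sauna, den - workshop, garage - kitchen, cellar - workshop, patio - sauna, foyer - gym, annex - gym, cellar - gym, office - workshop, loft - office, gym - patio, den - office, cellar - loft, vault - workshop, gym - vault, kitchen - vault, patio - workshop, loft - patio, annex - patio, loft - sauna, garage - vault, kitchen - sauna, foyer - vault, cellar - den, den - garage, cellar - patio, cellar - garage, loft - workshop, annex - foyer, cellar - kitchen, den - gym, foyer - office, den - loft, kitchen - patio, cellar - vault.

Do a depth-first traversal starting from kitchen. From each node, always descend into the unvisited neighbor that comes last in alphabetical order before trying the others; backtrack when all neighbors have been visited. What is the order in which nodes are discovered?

Visit kitchen
kitchen → vault
vault → workshop
workshop → patio
patio → sauna
sauna → loft
loft → office
office → foyer
foyer → gym
gym → den
den → garage
garage → cellar
gym → annex

kitchen → vault → workshop → patio → sauna → loft → office → foyer → gym → den → garage → cellar → annex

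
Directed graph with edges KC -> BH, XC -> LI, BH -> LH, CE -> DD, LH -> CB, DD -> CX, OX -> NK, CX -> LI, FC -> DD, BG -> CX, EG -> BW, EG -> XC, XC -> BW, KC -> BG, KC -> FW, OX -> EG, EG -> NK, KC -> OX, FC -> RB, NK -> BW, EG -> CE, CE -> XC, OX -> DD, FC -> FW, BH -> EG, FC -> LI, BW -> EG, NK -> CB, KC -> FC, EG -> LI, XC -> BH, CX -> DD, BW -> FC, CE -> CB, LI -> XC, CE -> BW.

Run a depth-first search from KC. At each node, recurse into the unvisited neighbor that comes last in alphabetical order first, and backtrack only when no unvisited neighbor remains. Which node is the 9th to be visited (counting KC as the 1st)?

XC

Visit KC
KC → OX
OX → NK
NK → CB
NK → BW
BW → FC
FC → RB
FC → LI
LI → XC
XC → BH
BH → LH
BH → EG
EG → CE
CE → DD
DD → CX
FC → FW
KC → BG

Visit order: KC, OX, NK, CB, BW, FC, RB, LI, XC, BH, LH, EG, CE, DD, CX, FW, BG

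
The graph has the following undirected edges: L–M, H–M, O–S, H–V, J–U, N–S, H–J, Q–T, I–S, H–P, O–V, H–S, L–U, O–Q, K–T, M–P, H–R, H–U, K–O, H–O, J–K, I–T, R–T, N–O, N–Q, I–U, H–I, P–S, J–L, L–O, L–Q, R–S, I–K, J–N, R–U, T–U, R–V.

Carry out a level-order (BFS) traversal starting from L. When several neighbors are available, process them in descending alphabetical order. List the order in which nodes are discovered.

L -> U -> Q -> O -> M -> J -> T -> R -> I -> H -> N -> V -> S -> K -> P

Visit L; enqueue U, Q, O, M, J → queue [U, Q, O, M, J]
Visit U; enqueue T, R, I, H → queue [Q, O, M, J, T, R, I, H]
Visit Q; enqueue N → queue [O, M, J, T, R, I, H, N]
Visit O; enqueue V, S, K → queue [M, J, T, R, I, H, N, V, S, K]
Visit M; enqueue P → queue [J, T, R, I, H, N, V, S, K, P]
Visit J → queue [T, R, I, H, N, V, S, K, P]
Visit T → queue [R, I, H, N, V, S, K, P]
Visit R → queue [I, H, N, V, S, K, P]
Visit I → queue [H, N, V, S, K, P]
Visit H → queue [N, V, S, K, P]
Visit N → queue [V, S, K, P]
Visit V → queue [S, K, P]
Visit S → queue [K, P]
Visit K → queue [P]
Visit P → queue []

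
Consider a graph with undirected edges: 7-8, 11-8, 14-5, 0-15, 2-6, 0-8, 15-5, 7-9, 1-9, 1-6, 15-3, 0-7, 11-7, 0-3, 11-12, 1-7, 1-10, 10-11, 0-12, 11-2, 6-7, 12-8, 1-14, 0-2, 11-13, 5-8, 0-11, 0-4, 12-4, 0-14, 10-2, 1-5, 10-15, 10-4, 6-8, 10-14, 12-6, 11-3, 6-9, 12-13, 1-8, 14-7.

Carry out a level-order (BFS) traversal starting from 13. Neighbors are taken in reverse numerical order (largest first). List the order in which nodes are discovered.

Visit 13; enqueue 12, 11 → queue [12, 11]
Visit 12; enqueue 8, 6, 4, 0 → queue [11, 8, 6, 4, 0]
Visit 11; enqueue 10, 7, 3, 2 → queue [8, 6, 4, 0, 10, 7, 3, 2]
Visit 8; enqueue 5, 1 → queue [6, 4, 0, 10, 7, 3, 2, 5, 1]
Visit 6; enqueue 9 → queue [4, 0, 10, 7, 3, 2, 5, 1, 9]
Visit 4 → queue [0, 10, 7, 3, 2, 5, 1, 9]
Visit 0; enqueue 15, 14 → queue [10, 7, 3, 2, 5, 1, 9, 15, 14]
Visit 10 → queue [7, 3, 2, 5, 1, 9, 15, 14]
Visit 7 → queue [3, 2, 5, 1, 9, 15, 14]
Visit 3 → queue [2, 5, 1, 9, 15, 14]
Visit 2 → queue [5, 1, 9, 15, 14]
Visit 5 → queue [1, 9, 15, 14]
Visit 1 → queue [9, 15, 14]
Visit 9 → queue [15, 14]
Visit 15 → queue [14]
Visit 14 → queue []

13 → 12 → 11 → 8 → 6 → 4 → 0 → 10 → 7 → 3 → 2 → 5 → 1 → 9 → 15 → 14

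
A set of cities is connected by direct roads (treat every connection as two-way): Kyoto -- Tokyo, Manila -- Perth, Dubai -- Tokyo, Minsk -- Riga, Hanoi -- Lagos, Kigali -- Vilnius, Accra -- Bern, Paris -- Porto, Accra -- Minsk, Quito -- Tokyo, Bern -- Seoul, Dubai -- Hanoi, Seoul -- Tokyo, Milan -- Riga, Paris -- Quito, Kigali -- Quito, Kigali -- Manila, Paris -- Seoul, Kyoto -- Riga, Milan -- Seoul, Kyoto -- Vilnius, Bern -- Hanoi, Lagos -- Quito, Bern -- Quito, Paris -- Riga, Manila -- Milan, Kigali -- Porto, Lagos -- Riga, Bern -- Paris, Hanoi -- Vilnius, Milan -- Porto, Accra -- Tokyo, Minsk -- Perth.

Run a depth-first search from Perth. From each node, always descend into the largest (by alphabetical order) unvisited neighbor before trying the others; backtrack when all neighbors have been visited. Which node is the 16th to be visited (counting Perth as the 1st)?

Visit Perth
Perth → Minsk
Minsk → Riga
Riga → Paris
Paris → Seoul
Seoul → Tokyo
Tokyo → Quito
Quito → Lagos
Lagos → Hanoi
Hanoi → Vilnius
Vilnius → Kyoto
Vilnius → Kigali
Kigali → Porto
Porto → Milan
Milan → Manila
Hanoi → Dubai
Hanoi → Bern
Bern → Accra

Visit order: Perth, Minsk, Riga, Paris, Seoul, Tokyo, Quito, Lagos, Hanoi, Vilnius, Kyoto, Kigali, Porto, Milan, Manila, Dubai, Bern, Accra

Dubai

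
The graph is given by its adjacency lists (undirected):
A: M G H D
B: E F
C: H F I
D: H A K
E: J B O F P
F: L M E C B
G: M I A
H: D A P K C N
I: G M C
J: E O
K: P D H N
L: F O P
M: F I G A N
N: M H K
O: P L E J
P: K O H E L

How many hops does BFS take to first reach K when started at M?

2

Level 0: M
Level 1: A, F, G, I, N
Level 2: B, C, D, E, H, K, L
Level 3: J, O, P
K first appears at level 2.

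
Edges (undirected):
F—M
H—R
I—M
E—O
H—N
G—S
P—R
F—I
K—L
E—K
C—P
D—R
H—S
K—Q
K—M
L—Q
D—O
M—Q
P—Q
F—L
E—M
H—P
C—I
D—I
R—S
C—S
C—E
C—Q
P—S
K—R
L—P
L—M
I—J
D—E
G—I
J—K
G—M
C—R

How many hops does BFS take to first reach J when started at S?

Level 0: S
Level 1: C, G, H, P, R
Level 2: D, E, I, K, L, M, N, Q
Level 3: F, J, O
J first appears at level 3.

3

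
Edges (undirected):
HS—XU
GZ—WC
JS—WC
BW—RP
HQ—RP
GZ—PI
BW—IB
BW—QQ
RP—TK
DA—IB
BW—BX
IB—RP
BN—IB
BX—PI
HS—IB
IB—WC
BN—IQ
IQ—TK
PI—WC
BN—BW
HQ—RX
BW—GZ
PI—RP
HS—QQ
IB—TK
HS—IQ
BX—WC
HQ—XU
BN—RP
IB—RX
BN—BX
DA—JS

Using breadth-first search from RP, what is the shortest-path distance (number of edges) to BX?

Level 0: RP
Level 1: BN, BW, HQ, IB, PI, TK
Level 2: BX, DA, GZ, HS, IQ, QQ, RX, WC, XU
Level 3: JS
BX first appears at level 2.

2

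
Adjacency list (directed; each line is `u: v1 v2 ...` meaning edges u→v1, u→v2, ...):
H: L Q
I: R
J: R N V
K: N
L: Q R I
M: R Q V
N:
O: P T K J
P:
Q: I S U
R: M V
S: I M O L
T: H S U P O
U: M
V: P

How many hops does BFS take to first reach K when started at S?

2

Level 0: S
Level 1: I, L, M, O
Level 2: J, K, P, Q, R, T, V
Level 3: H, N, U
K first appears at level 2.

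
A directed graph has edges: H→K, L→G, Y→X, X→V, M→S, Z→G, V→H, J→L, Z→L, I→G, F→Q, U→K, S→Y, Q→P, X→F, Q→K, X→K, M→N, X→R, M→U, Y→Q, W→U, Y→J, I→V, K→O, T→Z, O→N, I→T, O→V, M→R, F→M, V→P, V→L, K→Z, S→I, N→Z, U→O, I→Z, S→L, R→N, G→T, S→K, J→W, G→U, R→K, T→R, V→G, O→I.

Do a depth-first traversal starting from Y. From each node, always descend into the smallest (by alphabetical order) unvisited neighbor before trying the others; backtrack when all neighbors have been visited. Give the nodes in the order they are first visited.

Visit Y
Y → J
J → L
L → G
G → T
T → R
R → K
K → O
O → I
I → V
V → H
V → P
I → Z
O → N
G → U
J → W
Y → Q
Y → X
X → F
F → M
M → S

Y J L G T R K O I V H P Z N U W Q X F M S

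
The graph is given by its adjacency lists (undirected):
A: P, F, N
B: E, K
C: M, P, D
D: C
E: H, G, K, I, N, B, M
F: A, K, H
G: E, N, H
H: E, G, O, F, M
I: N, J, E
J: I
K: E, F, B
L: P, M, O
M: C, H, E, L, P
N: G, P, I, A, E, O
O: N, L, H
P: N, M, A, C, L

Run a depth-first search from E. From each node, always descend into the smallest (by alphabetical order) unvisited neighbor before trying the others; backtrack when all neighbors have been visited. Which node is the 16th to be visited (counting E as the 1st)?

J

Visit E
E → B
B → K
K → F
F → A
A → N
N → G
G → H
H → M
M → C
C → D
C → P
P → L
L → O
N → I
I → J

Visit order: E, B, K, F, A, N, G, H, M, C, D, P, L, O, I, J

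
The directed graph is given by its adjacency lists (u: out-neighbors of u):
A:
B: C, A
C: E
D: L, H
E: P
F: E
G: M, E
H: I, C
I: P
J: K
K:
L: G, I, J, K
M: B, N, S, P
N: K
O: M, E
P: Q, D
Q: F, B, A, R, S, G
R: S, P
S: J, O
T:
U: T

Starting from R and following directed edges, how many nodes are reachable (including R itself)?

19

BFS from R visits: R, P, S, D, Q, J, O, H, L, A, B, F, G, K, E, M, C, I, N
Reachable nodes: 19 of 21 total.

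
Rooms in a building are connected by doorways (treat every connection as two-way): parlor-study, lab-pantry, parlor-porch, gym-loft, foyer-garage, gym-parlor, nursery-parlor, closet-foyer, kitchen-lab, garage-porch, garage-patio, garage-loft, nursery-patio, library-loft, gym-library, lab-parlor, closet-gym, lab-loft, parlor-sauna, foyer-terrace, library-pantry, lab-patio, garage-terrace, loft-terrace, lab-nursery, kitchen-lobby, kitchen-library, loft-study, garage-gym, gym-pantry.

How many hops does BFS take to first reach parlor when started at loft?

Level 0: loft
Level 1: garage, gym, lab, library, study, terrace
Level 2: closet, foyer, kitchen, nursery, pantry, parlor, patio, porch
Level 3: lobby, sauna
parlor first appears at level 2.

2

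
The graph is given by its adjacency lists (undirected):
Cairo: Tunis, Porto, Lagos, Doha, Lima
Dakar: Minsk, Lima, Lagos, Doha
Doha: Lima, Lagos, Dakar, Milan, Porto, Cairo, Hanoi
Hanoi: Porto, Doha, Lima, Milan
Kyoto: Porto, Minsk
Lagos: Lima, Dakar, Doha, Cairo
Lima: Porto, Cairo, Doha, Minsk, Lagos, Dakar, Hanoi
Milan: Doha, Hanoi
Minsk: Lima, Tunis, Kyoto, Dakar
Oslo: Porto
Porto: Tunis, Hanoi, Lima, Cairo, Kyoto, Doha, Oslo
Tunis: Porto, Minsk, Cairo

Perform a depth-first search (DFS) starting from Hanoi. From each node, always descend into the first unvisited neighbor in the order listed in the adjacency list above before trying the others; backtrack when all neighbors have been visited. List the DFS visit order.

Hanoi -> Porto -> Tunis -> Minsk -> Lima -> Cairo -> Lagos -> Dakar -> Doha -> Milan -> Kyoto -> Oslo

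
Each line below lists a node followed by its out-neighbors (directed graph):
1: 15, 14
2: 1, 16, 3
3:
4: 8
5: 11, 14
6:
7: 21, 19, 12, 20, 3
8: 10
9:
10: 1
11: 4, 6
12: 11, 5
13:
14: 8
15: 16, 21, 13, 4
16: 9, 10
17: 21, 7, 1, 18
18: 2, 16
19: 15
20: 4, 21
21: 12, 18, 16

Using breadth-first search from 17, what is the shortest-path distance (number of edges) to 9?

Level 0: 17
Level 1: 1, 7, 18, 21
Level 2: 2, 3, 12, 14, 15, 16, 19, 20
Level 3: 4, 5, 8, 9, 10, 11, 13
Level 4: 6
9 first appears at level 3.

3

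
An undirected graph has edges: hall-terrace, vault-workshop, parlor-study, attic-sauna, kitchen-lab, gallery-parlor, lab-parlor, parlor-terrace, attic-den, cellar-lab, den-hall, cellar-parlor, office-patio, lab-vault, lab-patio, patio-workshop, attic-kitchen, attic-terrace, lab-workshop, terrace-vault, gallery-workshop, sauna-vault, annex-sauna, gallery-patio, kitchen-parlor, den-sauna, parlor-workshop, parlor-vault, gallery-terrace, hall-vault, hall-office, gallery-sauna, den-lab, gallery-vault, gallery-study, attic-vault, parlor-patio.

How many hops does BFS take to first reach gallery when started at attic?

Level 0: attic
Level 1: den, kitchen, sauna, terrace, vault
Level 2: annex, gallery, hall, lab, parlor, workshop
Level 3: cellar, office, patio, study
gallery first appears at level 2.

2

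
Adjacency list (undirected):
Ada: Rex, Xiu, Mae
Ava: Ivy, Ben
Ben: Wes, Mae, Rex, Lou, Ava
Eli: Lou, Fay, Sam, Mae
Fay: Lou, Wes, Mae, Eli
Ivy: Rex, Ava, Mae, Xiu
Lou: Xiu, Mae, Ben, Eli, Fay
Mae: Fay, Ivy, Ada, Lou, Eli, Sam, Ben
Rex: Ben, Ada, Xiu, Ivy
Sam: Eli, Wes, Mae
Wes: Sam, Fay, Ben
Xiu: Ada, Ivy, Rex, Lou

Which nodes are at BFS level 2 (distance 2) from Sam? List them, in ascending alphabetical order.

Ada, Ben, Fay, Ivy, Lou

Level 0: Sam
Level 1: Eli, Mae, Wes
Level 2: Ada, Ben, Fay, Ivy, Lou
Level 3: Ava, Rex, Xiu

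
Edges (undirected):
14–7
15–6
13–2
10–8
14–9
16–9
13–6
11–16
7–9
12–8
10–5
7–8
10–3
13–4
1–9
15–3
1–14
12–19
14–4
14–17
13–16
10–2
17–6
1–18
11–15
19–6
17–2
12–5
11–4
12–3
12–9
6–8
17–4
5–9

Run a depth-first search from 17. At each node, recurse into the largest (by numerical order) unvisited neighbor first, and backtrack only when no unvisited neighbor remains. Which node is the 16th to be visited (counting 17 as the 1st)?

2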